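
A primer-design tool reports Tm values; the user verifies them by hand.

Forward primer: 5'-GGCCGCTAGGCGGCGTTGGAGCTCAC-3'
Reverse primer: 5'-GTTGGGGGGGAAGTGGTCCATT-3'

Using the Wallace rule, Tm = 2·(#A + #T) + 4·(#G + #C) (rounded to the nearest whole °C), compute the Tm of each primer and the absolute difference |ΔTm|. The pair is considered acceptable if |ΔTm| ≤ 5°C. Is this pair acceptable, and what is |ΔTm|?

|ΔTm| = 20°C; the pair is not acceptable.

Forward: A=3 T=4 G=11 C=8 → Tm = 2·7 + 4·19 = 90°C.
Reverse: A=3 T=6 G=11 C=2 → Tm = 2·9 + 4·13 = 70°C.
|ΔTm| = |90 − 70| = 20°C, > 5°C.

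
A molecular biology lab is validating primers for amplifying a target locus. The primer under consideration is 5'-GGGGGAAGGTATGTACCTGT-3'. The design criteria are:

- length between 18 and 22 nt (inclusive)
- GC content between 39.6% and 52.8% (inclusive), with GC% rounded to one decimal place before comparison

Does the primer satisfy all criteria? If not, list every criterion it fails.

Fails: GC content.

Base counts: A=4, T=5, G=9, C=2 (length 20).
length: length 20 ✓
GC content: GC 11/20 = 55.0%, outside 39.6–52.8% ✗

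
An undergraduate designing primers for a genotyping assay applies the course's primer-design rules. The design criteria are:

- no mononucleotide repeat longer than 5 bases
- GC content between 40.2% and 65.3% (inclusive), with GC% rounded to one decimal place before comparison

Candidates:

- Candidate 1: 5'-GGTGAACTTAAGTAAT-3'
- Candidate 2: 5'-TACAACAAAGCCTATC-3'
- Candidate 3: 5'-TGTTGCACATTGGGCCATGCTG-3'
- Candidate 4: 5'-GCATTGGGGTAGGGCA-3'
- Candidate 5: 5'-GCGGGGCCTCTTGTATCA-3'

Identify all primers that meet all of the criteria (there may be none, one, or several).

Candidate 3, Candidate 4 and Candidate 5.

Candidate 1 (16 nt, A=6 T=5 G=4 C=1): longest run = 2 ✓; GC 5/16 = 31.3%, outside 40.2–65.3% ✗ — fails.
Candidate 2 (16 nt, A=7 T=3 G=1 C=5): longest run = 3 ✓; GC 6/16 = 37.5%, outside 40.2–65.3% ✗ — fails.
Candidate 3 (22 nt, A=3 T=7 G=7 C=5): longest run = 3 ✓; GC 12/22 = 54.5% ✓ — passes.
Candidate 4 (16 nt, A=3 T=3 G=8 C=2): longest run = 4 ✓; GC 10/16 = 62.5% ✓ — passes.
Candidate 5 (18 nt, A=2 T=5 G=6 C=5): longest run = 4 ✓; GC 11/18 = 61.1% ✓ — passes.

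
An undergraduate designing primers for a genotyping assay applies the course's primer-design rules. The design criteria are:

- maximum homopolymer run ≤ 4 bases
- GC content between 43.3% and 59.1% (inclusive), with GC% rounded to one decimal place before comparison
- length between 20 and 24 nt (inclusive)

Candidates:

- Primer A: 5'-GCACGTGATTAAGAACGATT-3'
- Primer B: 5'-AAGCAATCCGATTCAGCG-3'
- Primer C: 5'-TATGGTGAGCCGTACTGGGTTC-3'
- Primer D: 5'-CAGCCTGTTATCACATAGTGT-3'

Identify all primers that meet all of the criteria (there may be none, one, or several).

Primer A (20 nt, A=7 T=5 G=5 C=3): longest run = 2 ✓; GC 8/20 = 40.0%, outside 43.3–59.1% ✗; length 20 ✓ — fails.
Primer B (18 nt, A=6 T=3 G=4 C=5): longest run = 2 ✓; GC 9/18 = 50.0% ✓; length 18, outside 20–24 ✗ — fails.
Primer C (22 nt, A=3 T=7 G=8 C=4): longest run = 3 ✓; GC 12/22 = 54.5% ✓; length 22 ✓ — passes.
Primer D (21 nt, A=5 T=7 G=4 C=5): longest run = 2 ✓; GC 9/21 = 42.9%, outside 43.3–59.1% ✗; length 21 ✓ — fails.

Primer C only.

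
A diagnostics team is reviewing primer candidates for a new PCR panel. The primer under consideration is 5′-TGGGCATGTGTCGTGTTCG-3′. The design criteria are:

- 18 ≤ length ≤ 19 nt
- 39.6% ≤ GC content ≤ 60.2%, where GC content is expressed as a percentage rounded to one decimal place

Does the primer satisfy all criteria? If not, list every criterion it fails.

Base counts: A=1, T=7, G=8, C=3 (length 19).
length: length 19 ✓
GC content: GC 11/19 = 57.9% ✓

Meets all criteria.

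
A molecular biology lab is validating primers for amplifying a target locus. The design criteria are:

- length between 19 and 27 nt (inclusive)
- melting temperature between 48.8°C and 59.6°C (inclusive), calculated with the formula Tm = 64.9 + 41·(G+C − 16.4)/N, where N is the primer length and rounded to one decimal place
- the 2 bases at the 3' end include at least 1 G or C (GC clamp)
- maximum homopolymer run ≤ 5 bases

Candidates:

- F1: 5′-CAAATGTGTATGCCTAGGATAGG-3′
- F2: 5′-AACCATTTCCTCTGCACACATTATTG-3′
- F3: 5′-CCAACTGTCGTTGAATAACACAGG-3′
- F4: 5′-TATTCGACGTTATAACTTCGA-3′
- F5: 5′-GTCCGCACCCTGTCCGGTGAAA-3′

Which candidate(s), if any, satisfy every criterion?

F1 (23 nt, A=7 T=6 G=7 C=3): length 23 ✓; Tm = 64.9 + 41·(10 − 16.4)/23 = 53.5°C ✓; 3' end GG has 2 G/C ✓; longest run = 3 ✓ — passes.
F2 (26 nt, A=7 T=9 G=2 C=8): length 26 ✓; Tm = 64.9 + 41·(10 − 16.4)/26 = 54.8°C ✓; 3' end TG has 1 G/C ✓; longest run = 3 ✓ — passes.
F3 (24 nt, A=8 T=5 G=5 C=6): length 24 ✓; Tm = 64.9 + 41·(11 − 16.4)/24 = 55.7°C ✓; 3' end GG has 2 G/C ✓; longest run = 2 ✓ — passes.
F4 (21 nt, A=6 T=8 G=3 C=4): length 21 ✓; Tm = 64.9 + 41·(7 − 16.4)/21 = 46.5°C, outside 48.8–59.6°C ✗; 3' end GA has 1 G/C ✓; longest run = 2 ✓ — fails.
F5 (22 nt, A=4 T=4 G=6 C=8): length 22 ✓; Tm = 64.9 + 41·(14 − 16.4)/22 = 60.4°C, outside 48.8–59.6°C ✗; 3' end AA has 0 G/C, need ≥1 ✗; longest run = 3 ✓ — fails.

F1, F2 and F3.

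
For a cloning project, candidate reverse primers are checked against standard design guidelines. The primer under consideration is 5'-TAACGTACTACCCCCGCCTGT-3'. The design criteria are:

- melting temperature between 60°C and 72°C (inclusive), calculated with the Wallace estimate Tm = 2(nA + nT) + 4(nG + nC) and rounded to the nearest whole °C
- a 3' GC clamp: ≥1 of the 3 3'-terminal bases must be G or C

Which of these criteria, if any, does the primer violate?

Meets all criteria.

Base counts: A=4, T=5, G=3, C=9 (length 21).
Tm: Tm = 2·9 + 4·12 = 66°C ✓
GC clamp: 3' end TGT has 1 G/C ✓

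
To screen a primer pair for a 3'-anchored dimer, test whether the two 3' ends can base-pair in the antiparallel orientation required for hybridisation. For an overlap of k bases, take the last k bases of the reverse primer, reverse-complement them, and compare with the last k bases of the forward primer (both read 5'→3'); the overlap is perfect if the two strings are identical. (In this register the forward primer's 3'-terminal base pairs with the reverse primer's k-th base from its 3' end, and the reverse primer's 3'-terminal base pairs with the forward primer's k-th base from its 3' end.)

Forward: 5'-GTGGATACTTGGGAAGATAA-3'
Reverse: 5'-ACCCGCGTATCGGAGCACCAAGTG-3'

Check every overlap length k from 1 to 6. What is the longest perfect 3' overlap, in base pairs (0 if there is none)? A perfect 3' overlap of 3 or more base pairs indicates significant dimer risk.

Longest perfect overlap: 0 complementary base pairs; below the dimer-risk threshold (threshold 3).

Last 6 bases (5'→3') — forward …AGATAA, reverse …CAAGTG.
Reverse complement of the reverse primer's last 6 bases: CACTTG; its first k bases are the reverse complement of the reverse primer's last k bases, so a perfect k-base overlap needs the forward primer's last k bases to equal them.
Comparing (forward last k vs required): k=1: A vs C ✗; k=2: AA vs CA ✗; k=3: TAA vs CAC ✗; k=4: ATAA vs CACT ✗; k=5: GATAA vs CACTT ✗; k=6: AGATAA vs CACTTG ✗.
No overlap length from 1 to 6 is perfect, so the longest perfect 3' overlap is 0.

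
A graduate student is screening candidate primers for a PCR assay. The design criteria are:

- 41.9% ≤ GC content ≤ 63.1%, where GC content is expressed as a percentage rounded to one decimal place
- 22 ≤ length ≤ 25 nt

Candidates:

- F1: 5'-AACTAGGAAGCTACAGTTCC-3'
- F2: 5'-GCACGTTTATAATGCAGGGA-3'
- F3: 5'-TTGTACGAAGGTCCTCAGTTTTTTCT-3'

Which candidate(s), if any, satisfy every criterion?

None of the candidates satisfy all criteria.

F1 (20 nt, A=7 T=4 G=4 C=5): GC 9/20 = 45.0% ✓; length 20, outside 22–25 ✗ — fails.
F2 (20 nt, A=6 T=5 G=6 C=3): GC 9/20 = 45.0% ✓; length 20, outside 22–25 ✗ — fails.
F3 (26 nt, A=4 T=12 G=5 C=5): GC 10/26 = 38.5%, outside 41.9–63.1% ✗; length 26, outside 22–25 ✗ — fails.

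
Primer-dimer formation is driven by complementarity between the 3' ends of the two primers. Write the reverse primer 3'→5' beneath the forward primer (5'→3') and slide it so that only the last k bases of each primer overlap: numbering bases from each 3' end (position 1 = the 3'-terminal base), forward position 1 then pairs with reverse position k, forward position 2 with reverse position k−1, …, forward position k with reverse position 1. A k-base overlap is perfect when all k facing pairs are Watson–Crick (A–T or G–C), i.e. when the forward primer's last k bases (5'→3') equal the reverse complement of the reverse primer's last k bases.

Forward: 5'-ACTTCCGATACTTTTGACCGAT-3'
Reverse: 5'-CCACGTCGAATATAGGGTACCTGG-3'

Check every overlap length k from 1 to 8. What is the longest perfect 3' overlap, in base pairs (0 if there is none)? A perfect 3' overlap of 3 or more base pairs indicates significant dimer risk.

Last 8 bases (5'→3') — forward …TGACCGAT, reverse …GTACCTGG.
Reverse complement of the reverse primer's last 8 bases: CCAGGTAC; its first k bases are the reverse complement of the reverse primer's last k bases, so a perfect k-base overlap needs the forward primer's last k bases to equal them.
Comparing (forward last k vs required): k=1: T vs C ✗; k=2: AT vs CC ✗; k=3: GAT vs CCA ✗; k=4: CGAT vs CCAG ✗; k=5: CCGAT vs CCAGG ✗; k=6: ACCGAT vs CCAGGT ✗; k=7: GACCGAT vs CCAGGTA ✗; k=8: TGACCGAT vs CCAGGTAC ✗.
No overlap length from 1 to 8 is perfect, so the longest perfect 3' overlap is 0.

Longest perfect overlap: 0 complementary base pairs; below the dimer-risk threshold (threshold 3).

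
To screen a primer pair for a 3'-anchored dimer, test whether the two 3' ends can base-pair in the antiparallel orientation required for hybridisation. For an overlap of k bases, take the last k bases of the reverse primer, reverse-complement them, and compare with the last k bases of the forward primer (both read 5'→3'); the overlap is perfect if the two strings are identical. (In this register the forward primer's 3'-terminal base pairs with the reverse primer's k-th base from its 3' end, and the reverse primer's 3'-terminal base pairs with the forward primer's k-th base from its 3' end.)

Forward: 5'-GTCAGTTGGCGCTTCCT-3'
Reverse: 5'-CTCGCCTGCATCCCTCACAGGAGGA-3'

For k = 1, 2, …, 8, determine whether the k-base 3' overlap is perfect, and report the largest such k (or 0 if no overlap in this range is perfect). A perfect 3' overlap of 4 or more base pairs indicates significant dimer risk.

Last 8 bases (5'→3') — forward …CGCTTCCT, reverse …CAGGAGGA.
Reverse complement of the reverse primer's last 8 bases: TCCTCCTG; its first k bases are the reverse complement of the reverse primer's last k bases, so a perfect k-base overlap needs the forward primer's last k bases to equal them.
Comparing (forward last k vs required): k=1: T vs T ✓; k=2: CT vs TC ✗; k=3: CCT vs TCC ✗; k=4: TCCT vs TCCT ✓; k=5: TTCCT vs TCCTC ✗; k=6: CTTCCT vs TCCTCC ✗; k=7: GCTTCCT vs TCCTCCT ✗; k=8: CGCTTCCT vs TCCTCCTG ✗.
Perfect overlaps at k = 1, 4; the largest is 4.

Longest perfect overlap: 4 complementary base pairs; significant dimer risk (threshold 4).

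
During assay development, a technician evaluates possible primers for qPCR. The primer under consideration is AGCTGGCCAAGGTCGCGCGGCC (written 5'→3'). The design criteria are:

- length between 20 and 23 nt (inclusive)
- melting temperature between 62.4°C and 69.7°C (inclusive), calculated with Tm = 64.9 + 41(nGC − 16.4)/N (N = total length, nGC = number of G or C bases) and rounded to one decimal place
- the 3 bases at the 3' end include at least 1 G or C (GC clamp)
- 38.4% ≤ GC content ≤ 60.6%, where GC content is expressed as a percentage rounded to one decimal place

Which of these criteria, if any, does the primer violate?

Fails: GC content.

Base counts: A=3, T=2, G=9, C=8 (length 22).
length: length 22 ✓
Tm: Tm = 64.9 + 41·(17 − 16.4)/22 = 66.0°C ✓
GC clamp: 3' end GCC has 3 G/C ✓
GC content: GC 17/22 = 77.3%, outside 38.4–60.6% ✗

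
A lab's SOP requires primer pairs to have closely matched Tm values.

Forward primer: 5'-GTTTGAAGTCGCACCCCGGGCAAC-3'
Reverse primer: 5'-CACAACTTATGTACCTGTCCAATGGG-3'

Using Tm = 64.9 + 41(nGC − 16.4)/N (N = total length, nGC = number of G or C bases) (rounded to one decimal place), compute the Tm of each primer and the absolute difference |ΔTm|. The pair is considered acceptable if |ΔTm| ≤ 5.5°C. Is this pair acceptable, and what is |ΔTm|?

|ΔTm| = 4.5°C; the pair is acceptable.

Forward: G+C = 15, N = 24 → Tm = 64.9 + 41·(15 − 16.4)/24 = 62.5°C.
Reverse: G+C = 12, N = 26 → Tm = 64.9 + 41·(12 − 16.4)/26 = 58.0°C.
|ΔTm| = |62.5 − 58.0| = 4.5°C, ≤ 5.5°C.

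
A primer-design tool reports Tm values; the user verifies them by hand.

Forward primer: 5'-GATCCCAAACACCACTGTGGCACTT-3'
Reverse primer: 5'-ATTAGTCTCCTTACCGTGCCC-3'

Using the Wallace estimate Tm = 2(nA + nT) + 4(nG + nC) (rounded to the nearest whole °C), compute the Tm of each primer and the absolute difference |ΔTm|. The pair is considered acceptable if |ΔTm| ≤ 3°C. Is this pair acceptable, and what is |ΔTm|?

Forward: A=7 T=5 G=4 C=9 → Tm = 2·12 + 4·13 = 76°C.
Reverse: A=3 T=7 G=3 C=8 → Tm = 2·10 + 4·11 = 64°C.
|ΔTm| = |76 − 64| = 12°C, > 3°C.

|ΔTm| = 12°C; the pair is not acceptable.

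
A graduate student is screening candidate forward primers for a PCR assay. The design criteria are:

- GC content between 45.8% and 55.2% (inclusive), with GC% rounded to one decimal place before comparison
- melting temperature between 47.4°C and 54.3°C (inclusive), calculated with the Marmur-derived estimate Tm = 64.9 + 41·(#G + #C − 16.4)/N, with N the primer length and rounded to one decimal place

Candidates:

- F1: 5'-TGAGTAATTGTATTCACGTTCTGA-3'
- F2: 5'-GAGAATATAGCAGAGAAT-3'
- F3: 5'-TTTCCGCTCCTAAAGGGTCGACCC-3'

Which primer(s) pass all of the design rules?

None of the candidates satisfy all criteria.

F1 (24 nt, A=6 T=10 G=5 C=3): GC 8/24 = 33.3%, outside 45.8–55.2% ✗; Tm = 64.9 + 41·(8 − 16.4)/24 = 50.6°C ✓ — fails.
F2 (18 nt, A=9 T=3 G=5 C=1): GC 6/18 = 33.3%, outside 45.8–55.2% ✗; Tm = 64.9 + 41·(6 − 16.4)/18 = 41.2°C, outside 47.4–54.3°C ✗ — fails.
F3 (24 nt, A=4 T=6 G=5 C=9): GC 14/24 = 58.3%, outside 45.8–55.2% ✗; Tm = 64.9 + 41·(14 − 16.4)/24 = 60.8°C, outside 47.4–54.3°C ✗ — fails.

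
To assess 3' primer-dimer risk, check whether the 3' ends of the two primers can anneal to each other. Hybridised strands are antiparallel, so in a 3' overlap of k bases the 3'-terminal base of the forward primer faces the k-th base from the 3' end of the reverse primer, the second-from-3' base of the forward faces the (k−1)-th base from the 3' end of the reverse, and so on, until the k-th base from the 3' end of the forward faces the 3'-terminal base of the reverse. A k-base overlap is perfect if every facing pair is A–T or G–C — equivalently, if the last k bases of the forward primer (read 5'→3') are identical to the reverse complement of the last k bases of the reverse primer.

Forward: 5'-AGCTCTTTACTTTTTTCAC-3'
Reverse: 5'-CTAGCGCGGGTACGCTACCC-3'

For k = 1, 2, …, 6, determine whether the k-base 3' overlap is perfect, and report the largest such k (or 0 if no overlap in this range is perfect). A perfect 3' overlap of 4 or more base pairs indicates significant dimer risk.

Last 6 bases (5'→3') — forward …TTTCAC, reverse …CTACCC.
Reverse complement of the reverse primer's last 6 bases: GGGTAG; its first k bases are the reverse complement of the reverse primer's last k bases, so a perfect k-base overlap needs the forward primer's last k bases to equal them.
Comparing (forward last k vs required): k=1: C vs G ✗; k=2: AC vs GG ✗; k=3: CAC vs GGG ✗; k=4: TCAC vs GGGT ✗; k=5: TTCAC vs GGGTA ✗; k=6: TTTCAC vs GGGTAG ✗.
No overlap length from 1 to 6 is perfect, so the longest perfect 3' overlap is 0.

Longest perfect overlap: 0 complementary base pairs; below the dimer-risk threshold (threshold 4).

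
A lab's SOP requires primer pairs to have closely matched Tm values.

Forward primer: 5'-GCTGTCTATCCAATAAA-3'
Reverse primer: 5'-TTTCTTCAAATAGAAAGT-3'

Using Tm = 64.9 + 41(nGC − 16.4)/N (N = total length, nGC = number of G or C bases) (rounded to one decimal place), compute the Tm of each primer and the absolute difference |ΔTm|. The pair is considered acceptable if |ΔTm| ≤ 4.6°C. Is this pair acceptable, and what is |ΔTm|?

Forward: G+C = 6, N = 17 → Tm = 64.9 + 41·(6 − 16.4)/17 = 39.8°C.
Reverse: G+C = 4, N = 18 → Tm = 64.9 + 41·(4 − 16.4)/18 = 36.7°C.
|ΔTm| = |39.8 − 36.7| = 3.1°C, ≤ 4.6°C.

|ΔTm| = 3.1°C; the pair is acceptable.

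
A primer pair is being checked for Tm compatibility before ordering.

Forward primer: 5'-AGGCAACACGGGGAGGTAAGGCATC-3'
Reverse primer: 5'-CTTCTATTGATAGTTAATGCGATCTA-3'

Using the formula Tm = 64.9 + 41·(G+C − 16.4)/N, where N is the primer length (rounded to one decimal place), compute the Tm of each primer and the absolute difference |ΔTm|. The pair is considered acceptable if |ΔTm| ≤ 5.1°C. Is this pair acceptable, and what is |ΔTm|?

Forward: G+C = 15, N = 25 → Tm = 64.9 + 41·(15 − 16.4)/25 = 62.6°C.
Reverse: G+C = 8, N = 26 → Tm = 64.9 + 41·(8 − 16.4)/26 = 51.7°C.
|ΔTm| = |62.6 − 51.7| = 10.9°C, > 5.1°C.

|ΔTm| = 10.9°C; the pair is not acceptable.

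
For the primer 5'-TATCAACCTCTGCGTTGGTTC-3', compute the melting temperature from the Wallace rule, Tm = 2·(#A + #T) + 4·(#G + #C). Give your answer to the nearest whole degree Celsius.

62°C

Base counts: A=3, T=8, G=4, C=6 (length 21).
Tm = 2·(3+8) + 4·(4+6) = 2·11 + 4·10 = 22 + 40 = 62°C.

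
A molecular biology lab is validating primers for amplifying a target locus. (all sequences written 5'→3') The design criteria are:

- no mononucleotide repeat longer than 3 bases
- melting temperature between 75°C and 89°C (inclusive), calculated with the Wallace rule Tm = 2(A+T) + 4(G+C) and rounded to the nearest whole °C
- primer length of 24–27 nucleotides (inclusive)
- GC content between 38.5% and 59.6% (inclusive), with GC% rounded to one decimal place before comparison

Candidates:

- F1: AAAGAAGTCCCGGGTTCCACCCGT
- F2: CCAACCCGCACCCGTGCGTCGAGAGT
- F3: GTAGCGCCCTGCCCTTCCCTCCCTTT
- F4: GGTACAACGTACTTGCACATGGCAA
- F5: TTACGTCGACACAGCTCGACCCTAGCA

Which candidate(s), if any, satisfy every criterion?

F1 (24 nt, A=6 T=4 G=6 C=8): longest run = 3 ✓; Tm = 2·10 + 4·14 = 76°C ✓; length 24 ✓; GC 14/24 = 58.3% ✓ — passes.
F2 (26 nt, A=5 T=3 G=7 C=11): longest run = 3 ✓; Tm = 2·8 + 4·18 = 88°C ✓; length 26 ✓; GC 18/26 = 69.2%, outside 38.5–59.6% ✗ — fails.
F3 (26 nt, A=1 T=8 G=4 C=13): longest run = 3 ✓; Tm = 2·9 + 4·17 = 86°C ✓; length 26 ✓; GC 17/26 = 65.4%, outside 38.5–59.6% ✗ — fails.
F4 (25 nt, A=8 T=5 G=6 C=6): longest run = 2 ✓; Tm = 2·13 + 4·12 = 74°C, outside 75–89°C ✗; length 25 ✓; GC 12/25 = 48.0% ✓ — fails.
F5 (27 nt, A=7 T=5 G=5 C=10): longest run = 3 ✓; Tm = 2·12 + 4·15 = 84°C ✓; length 27 ✓; GC 15/27 = 55.6% ✓ — passes.

F1 and F5.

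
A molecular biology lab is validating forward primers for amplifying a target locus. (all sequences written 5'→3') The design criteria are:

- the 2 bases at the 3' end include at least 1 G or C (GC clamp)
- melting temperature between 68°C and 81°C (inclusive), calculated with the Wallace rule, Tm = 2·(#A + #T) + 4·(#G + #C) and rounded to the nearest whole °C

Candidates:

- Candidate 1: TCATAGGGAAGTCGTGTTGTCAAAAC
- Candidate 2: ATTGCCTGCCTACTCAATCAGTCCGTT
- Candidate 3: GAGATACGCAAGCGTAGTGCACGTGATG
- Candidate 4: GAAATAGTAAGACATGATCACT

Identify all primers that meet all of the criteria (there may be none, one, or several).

Candidate 1 (26 nt, A=8 T=7 G=7 C=4): 3' end AC has 1 G/C ✓; Tm = 2·15 + 4·11 = 74°C ✓ — passes.
Candidate 2 (27 nt, A=5 T=9 G=4 C=9): 3' end TT has 0 G/C, need ≥1 ✗; Tm = 2·14 + 4·13 = 80°C ✓ — fails.
Candidate 3 (28 nt, A=8 T=5 G=10 C=5): 3' end TG has 1 G/C ✓; Tm = 2·13 + 4·15 = 86°C, outside 68–81°C ✗ — fails.
Candidate 4 (22 nt, A=10 T=5 G=4 C=3): 3' end CT has 1 G/C ✓; Tm = 2·15 + 4·7 = 58°C, outside 68–81°C ✗ — fails.

Candidate 1 only.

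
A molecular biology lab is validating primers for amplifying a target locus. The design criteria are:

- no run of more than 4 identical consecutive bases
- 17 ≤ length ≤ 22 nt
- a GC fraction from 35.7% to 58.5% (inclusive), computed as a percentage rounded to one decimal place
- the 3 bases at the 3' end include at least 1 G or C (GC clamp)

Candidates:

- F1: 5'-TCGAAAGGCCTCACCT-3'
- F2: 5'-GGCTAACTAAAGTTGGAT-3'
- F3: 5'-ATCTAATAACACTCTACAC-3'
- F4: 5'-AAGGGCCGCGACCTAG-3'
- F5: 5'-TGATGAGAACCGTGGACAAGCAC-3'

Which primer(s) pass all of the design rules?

F1 (16 nt, A=4 T=3 G=3 C=6): longest run = 3 ✓; length 16, outside 17–22 ✗; GC 9/16 = 56.3% ✓; 3' end CCT has 2 G/C ✓ — fails.
F2 (18 nt, A=6 T=5 G=5 C=2): longest run = 3 ✓; length 18 ✓; GC 7/18 = 38.9% ✓; 3' end GAT has 1 G/C ✓ — passes.
F3 (19 nt, A=8 T=5 G=0 C=6): longest run = 2 ✓; length 19 ✓; GC 6/19 = 31.6%, outside 35.7–58.5% ✗; 3' end CAC has 2 G/C ✓ — fails.
F4 (16 nt, A=4 T=1 G=6 C=5): longest run = 3 ✓; length 16, outside 17–22 ✗; GC 11/16 = 68.8%, outside 35.7–58.5% ✗; 3' end TAG has 1 G/C ✓ — fails.
F5 (23 nt, A=8 T=3 G=7 C=5): longest run = 2 ✓; length 23, outside 17–22 ✗; GC 12/23 = 52.2% ✓; 3' end CAC has 2 G/C ✓ — fails.

F2 only.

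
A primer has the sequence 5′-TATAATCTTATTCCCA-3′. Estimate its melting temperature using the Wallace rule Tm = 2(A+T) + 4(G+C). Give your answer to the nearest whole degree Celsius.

40°C

Base counts: A=5, T=7, G=0, C=4 (length 16).
Tm = 2·(5+7) + 4·(0+4) = 2·12 + 4·4 = 24 + 16 = 40°C.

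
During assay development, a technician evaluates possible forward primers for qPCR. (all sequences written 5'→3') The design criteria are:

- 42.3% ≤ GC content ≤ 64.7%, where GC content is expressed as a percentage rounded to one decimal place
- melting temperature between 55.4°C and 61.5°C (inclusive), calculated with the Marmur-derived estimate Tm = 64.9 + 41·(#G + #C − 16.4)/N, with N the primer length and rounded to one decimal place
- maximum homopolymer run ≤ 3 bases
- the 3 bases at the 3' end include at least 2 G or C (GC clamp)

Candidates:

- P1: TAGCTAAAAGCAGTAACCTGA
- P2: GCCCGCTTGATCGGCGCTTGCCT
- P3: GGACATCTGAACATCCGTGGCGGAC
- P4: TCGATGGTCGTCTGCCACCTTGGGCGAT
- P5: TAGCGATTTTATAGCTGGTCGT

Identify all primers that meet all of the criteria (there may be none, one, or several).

None of the candidates satisfy all criteria.

P1 (21 nt, A=9 T=4 G=4 C=4): GC 8/21 = 38.1%, outside 42.3–64.7% ✗; Tm = 64.9 + 41·(8 − 16.4)/21 = 48.5°C, outside 55.4–61.5°C ✗; longest run = 4, exceeds 3 ✗; 3' end TGA has 1 G/C, need ≥2 ✗ — fails.
P2 (23 nt, A=1 T=6 G=7 C=9): GC 16/23 = 69.6%, outside 42.3–64.7% ✗; Tm = 64.9 + 41·(16 − 16.4)/23 = 64.2°C, outside 55.4–61.5°C ✗; longest run = 3 ✓; 3' end CCT has 2 G/C ✓ — fails.
P3 (25 nt, A=6 T=4 G=8 C=7): GC 15/25 = 60.0% ✓; Tm = 64.9 + 41·(15 − 16.4)/25 = 62.6°C, outside 55.4–61.5°C ✗; longest run = 2 ✓; 3' end GAC has 2 G/C ✓ — fails.
P4 (28 nt, A=3 T=8 G=9 C=8): GC 17/28 = 60.7% ✓; Tm = 64.9 + 41·(17 − 16.4)/28 = 65.8°C, outside 55.4–61.5°C ✗; longest run = 3 ✓; 3' end GAT has 1 G/C, need ≥2 ✗ — fails.
P5 (22 nt, A=4 T=9 G=6 C=3): GC 9/22 = 40.9%, outside 42.3–64.7% ✗; Tm = 64.9 + 41·(9 − 16.4)/22 = 51.1°C, outside 55.4–61.5°C ✗; longest run = 4, exceeds 3 ✗; 3' end CGT has 2 G/C ✓ — fails.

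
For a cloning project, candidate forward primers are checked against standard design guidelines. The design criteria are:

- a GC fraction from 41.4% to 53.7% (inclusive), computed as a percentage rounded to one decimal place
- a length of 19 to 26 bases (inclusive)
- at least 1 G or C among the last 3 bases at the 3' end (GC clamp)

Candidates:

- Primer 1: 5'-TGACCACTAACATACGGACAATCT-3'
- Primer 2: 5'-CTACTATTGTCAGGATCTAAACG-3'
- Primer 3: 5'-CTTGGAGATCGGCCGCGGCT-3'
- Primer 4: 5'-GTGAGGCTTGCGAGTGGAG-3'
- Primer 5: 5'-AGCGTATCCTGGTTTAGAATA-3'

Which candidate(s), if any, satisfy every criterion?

Primer 1 (24 nt, A=9 T=5 G=3 C=7): GC 10/24 = 41.7% ✓; length 24 ✓; 3' end TCT has 1 G/C ✓ — passes.
Primer 2 (23 nt, A=7 T=7 G=4 C=5): GC 9/23 = 39.1%, outside 41.4–53.7% ✗; length 23 ✓; 3' end ACG has 2 G/C ✓ — fails.
Primer 3 (20 nt, A=2 T=4 G=8 C=6): GC 14/20 = 70.0%, outside 41.4–53.7% ✗; length 20 ✓; 3' end GCT has 2 G/C ✓ — fails.
Primer 4 (19 nt, A=3 T=4 G=10 C=2): GC 12/19 = 63.2%, outside 41.4–53.7% ✗; length 19 ✓; 3' end GAG has 2 G/C ✓ — fails.
Primer 5 (21 nt, A=6 T=7 G=5 C=3): GC 8/21 = 38.1%, outside 41.4–53.7% ✗; length 21 ✓; 3' end ATA has 0 G/C, need ≥1 ✗ — fails.

Primer 1 only.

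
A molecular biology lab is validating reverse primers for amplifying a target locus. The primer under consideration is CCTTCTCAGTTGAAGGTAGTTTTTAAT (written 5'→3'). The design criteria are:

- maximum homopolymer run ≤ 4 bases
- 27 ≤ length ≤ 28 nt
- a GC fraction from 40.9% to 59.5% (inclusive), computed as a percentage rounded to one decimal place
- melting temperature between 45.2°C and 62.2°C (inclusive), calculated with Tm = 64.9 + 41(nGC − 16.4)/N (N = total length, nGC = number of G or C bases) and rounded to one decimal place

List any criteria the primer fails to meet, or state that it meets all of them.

Fails: homopolymer run, GC content.

Base counts: A=6, T=12, G=5, C=4 (length 27).
homopolymer run: longest run = 5, exceeds 4 ✗
length: length 27 ✓
GC content: GC 9/27 = 33.3%, outside 40.9–59.5% ✗
Tm: Tm = 64.9 + 41·(9 − 16.4)/27 = 53.7°C ✓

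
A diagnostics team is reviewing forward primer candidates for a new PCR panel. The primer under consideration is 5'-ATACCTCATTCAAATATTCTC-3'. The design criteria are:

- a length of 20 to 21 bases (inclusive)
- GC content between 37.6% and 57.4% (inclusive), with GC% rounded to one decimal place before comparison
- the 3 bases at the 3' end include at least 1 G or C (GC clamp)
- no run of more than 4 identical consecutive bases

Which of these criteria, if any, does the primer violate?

Fails: GC content.

Base counts: A=7, T=8, G=0, C=6 (length 21).
length: length 21 ✓
GC content: GC 6/21 = 28.6%, outside 37.6–57.4% ✗
GC clamp: 3' end CTC has 2 G/C ✓
homopolymer run: longest run = 3 ✓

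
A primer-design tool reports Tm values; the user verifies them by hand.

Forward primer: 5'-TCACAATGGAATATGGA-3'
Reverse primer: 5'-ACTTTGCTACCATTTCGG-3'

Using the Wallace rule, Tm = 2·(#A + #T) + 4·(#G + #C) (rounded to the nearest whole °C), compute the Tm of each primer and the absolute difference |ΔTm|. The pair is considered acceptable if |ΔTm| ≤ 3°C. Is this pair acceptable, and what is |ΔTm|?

Forward: A=7 T=4 G=4 C=2 → Tm = 2·11 + 4·6 = 46°C.
Reverse: A=3 T=7 G=3 C=5 → Tm = 2·10 + 4·8 = 52°C.
|ΔTm| = |46 − 52| = 6°C, > 3°C.

|ΔTm| = 6°C; the pair is not acceptable.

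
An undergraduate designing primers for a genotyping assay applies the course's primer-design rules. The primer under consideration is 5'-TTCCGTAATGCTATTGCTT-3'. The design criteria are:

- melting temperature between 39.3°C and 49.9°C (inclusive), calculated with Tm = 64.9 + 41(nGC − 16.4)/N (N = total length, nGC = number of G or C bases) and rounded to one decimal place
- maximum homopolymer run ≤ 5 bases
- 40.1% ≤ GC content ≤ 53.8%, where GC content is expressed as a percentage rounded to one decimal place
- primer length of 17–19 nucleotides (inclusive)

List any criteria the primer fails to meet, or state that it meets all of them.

Base counts: A=3, T=9, G=3, C=4 (length 19).
Tm: Tm = 64.9 + 41·(7 − 16.4)/19 = 44.6°C ✓
homopolymer run: longest run = 2 ✓
GC content: GC 7/19 = 36.8%, outside 40.1–53.8% ✗
length: length 19 ✓

Fails: GC content.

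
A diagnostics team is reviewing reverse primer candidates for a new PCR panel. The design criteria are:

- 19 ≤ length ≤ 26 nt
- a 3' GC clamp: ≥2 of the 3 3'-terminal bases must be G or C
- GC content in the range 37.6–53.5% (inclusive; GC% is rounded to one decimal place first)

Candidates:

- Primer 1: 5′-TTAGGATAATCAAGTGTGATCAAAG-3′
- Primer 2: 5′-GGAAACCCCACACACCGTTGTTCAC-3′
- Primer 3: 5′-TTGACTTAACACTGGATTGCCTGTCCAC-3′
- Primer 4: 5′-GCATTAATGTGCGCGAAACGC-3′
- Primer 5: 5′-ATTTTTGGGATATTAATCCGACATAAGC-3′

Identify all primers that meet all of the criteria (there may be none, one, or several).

Primer 1 (25 nt, A=10 T=7 G=6 C=2): length 25 ✓; 3' end AAG has 1 G/C, need ≥2 ✗; GC 8/25 = 32.0%, outside 37.6–53.5% ✗ — fails.
Primer 2 (25 nt, A=7 T=4 G=4 C=10): length 25 ✓; 3' end CAC has 2 G/C ✓; GC 14/25 = 56.0%, outside 37.6–53.5% ✗ — fails.
Primer 3 (28 nt, A=6 T=9 G=5 C=8): length 28, outside 19–26 ✗; 3' end CAC has 2 G/C ✓; GC 13/28 = 46.4% ✓ — fails.
Primer 4 (21 nt, A=6 T=4 G=6 C=5): length 21 ✓; 3' end CGC has 3 G/C ✓; GC 11/21 = 52.4% ✓ — passes.
Primer 5 (28 nt, A=9 T=10 G=5 C=4): length 28, outside 19–26 ✗; 3' end AGC has 2 G/C ✓; GC 9/28 = 32.1%, outside 37.6–53.5% ✗ — fails.

Primer 4 only.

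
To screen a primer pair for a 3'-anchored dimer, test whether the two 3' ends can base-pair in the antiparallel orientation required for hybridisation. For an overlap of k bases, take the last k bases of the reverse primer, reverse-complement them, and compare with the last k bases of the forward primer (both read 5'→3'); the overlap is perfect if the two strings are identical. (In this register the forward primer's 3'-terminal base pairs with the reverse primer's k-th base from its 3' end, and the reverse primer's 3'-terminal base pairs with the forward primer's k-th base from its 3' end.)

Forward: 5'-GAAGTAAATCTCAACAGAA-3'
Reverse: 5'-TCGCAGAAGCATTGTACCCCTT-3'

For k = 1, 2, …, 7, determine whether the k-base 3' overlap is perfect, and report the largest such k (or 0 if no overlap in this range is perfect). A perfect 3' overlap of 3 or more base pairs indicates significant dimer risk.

Longest perfect overlap: 2 complementary base pairs; below the dimer-risk threshold (threshold 3).

Last 7 bases (5'→3') — forward …AACAGAA, reverse …ACCCCTT.
Reverse complement of the reverse primer's last 7 bases: AAGGGGT; its first k bases are the reverse complement of the reverse primer's last k bases, so a perfect k-base overlap needs the forward primer's last k bases to equal them.
Comparing (forward last k vs required): k=1: A vs A ✓; k=2: AA vs AA ✓; k=3: GAA vs AAG ✗; k=4: AGAA vs AAGG ✗; k=5: CAGAA vs AAGGG ✗; k=6: ACAGAA vs AAGGGG ✗; k=7: AACAGAA vs AAGGGGT ✗.
Perfect overlaps at k = 1, 2; the largest is 2.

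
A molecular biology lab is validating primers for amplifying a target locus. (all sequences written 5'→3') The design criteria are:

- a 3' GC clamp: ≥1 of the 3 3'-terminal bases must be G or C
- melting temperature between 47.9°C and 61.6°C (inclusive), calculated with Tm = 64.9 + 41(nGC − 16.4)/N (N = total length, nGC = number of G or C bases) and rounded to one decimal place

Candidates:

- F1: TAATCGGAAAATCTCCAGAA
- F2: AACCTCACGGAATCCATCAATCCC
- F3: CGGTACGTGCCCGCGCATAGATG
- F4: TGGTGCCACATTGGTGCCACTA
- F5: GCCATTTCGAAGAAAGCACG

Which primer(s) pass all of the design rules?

F1 (20 nt, A=9 T=4 G=3 C=4): 3' end GAA has 1 G/C ✓; Tm = 64.9 + 41·(7 − 16.4)/20 = 45.6°C, outside 47.9–61.6°C ✗ — fails.
F2 (24 nt, A=8 T=4 G=2 C=10): 3' end CCC has 3 G/C ✓; Tm = 64.9 + 41·(12 − 16.4)/24 = 57.4°C ✓ — passes.
F3 (23 nt, A=4 T=4 G=8 C=7): 3' end ATG has 1 G/C ✓; Tm = 64.9 + 41·(15 − 16.4)/23 = 62.4°C, outside 47.9–61.6°C ✗ — fails.
F4 (22 nt, A=4 T=6 G=6 C=6): 3' end CTA has 1 G/C ✓; Tm = 64.9 + 41·(12 − 16.4)/22 = 56.7°C ✓ — passes.
F5 (20 nt, A=7 T=3 G=5 C=5): 3' end ACG has 2 G/C ✓; Tm = 64.9 + 41·(10 − 16.4)/20 = 51.8°C ✓ — passes.

F2, F4 and F5.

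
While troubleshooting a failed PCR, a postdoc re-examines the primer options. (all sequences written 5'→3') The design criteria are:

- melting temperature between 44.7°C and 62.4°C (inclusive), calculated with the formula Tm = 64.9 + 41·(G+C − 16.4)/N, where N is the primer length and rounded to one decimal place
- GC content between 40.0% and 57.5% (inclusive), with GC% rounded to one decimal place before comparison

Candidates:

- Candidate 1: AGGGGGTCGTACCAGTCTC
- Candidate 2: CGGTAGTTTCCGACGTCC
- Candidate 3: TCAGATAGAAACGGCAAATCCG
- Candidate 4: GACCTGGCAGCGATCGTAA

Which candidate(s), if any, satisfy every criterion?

Candidate 3 only.

Candidate 1 (19 nt, A=3 T=4 G=7 C=5): Tm = 64.9 + 41·(12 − 16.4)/19 = 55.4°C ✓; GC 12/19 = 63.2%, outside 40.0–57.5% ✗ — fails.
Candidate 2 (18 nt, A=2 T=5 G=5 C=6): Tm = 64.9 + 41·(11 − 16.4)/18 = 52.6°C ✓; GC 11/18 = 61.1%, outside 40.0–57.5% ✗ — fails.
Candidate 3 (22 nt, A=9 T=3 G=5 C=5): Tm = 64.9 + 41·(10 − 16.4)/22 = 53.0°C ✓; GC 10/22 = 45.5% ✓ — passes.
Candidate 4 (19 nt, A=5 T=3 G=6 C=5): Tm = 64.9 + 41·(11 − 16.4)/19 = 53.2°C ✓; GC 11/19 = 57.9%, outside 40.0–57.5% ✗ — fails.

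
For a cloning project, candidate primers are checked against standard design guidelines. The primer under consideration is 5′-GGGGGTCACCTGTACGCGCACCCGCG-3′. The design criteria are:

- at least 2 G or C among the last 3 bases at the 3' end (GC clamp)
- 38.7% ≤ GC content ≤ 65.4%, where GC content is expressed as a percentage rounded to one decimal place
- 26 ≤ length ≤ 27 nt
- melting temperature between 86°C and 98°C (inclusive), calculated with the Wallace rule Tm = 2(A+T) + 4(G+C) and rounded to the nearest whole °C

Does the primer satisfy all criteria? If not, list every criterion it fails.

Fails: GC content.

Base counts: A=3, T=3, G=10, C=10 (length 26).
GC clamp: 3' end GCG has 3 G/C ✓
GC content: GC 20/26 = 76.9%, outside 38.7–65.4% ✗
length: length 26 ✓
Tm: Tm = 2·6 + 4·20 = 92°C ✓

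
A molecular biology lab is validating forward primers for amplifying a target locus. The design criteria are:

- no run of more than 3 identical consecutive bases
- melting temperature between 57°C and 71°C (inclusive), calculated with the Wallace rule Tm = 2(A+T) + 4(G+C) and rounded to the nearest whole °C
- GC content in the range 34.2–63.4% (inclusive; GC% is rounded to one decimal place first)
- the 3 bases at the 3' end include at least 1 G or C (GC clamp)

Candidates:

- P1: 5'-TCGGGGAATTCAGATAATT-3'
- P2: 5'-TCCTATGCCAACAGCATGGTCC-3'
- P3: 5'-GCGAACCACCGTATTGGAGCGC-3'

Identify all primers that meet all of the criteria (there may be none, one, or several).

P1 (19 nt, A=6 T=6 G=5 C=2): longest run = 4, exceeds 3 ✗; Tm = 2·12 + 4·7 = 52°C, outside 57–71°C ✗; GC 7/19 = 36.8% ✓; 3' end ATT has 0 G/C, need ≥1 ✗ — fails.
P2 (22 nt, A=5 T=5 G=4 C=8): longest run = 2 ✓; Tm = 2·10 + 4·12 = 68°C ✓; GC 12/22 = 54.5% ✓; 3' end TCC has 2 G/C ✓ — passes.
P3 (22 nt, A=5 T=3 G=7 C=7): longest run = 2 ✓; Tm = 2·8 + 4·14 = 72°C, outside 57–71°C ✗; GC 14/22 = 63.6%, outside 34.2–63.4% ✗; 3' end CGC has 3 G/C ✓ — fails.

P2 only.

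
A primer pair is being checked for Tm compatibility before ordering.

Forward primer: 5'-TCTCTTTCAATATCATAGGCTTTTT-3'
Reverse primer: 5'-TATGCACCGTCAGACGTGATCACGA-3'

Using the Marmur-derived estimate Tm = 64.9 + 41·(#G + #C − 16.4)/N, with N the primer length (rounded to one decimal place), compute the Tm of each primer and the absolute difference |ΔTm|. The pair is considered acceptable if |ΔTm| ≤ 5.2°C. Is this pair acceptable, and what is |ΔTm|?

|ΔTm| = 9.8°C; the pair is not acceptable.

Forward: G+C = 7, N = 25 → Tm = 64.9 + 41·(7 − 16.4)/25 = 49.5°C.
Reverse: G+C = 13, N = 25 → Tm = 64.9 + 41·(13 − 16.4)/25 = 59.3°C.
|ΔTm| = |49.5 − 59.3| = 9.8°C, > 5.2°C.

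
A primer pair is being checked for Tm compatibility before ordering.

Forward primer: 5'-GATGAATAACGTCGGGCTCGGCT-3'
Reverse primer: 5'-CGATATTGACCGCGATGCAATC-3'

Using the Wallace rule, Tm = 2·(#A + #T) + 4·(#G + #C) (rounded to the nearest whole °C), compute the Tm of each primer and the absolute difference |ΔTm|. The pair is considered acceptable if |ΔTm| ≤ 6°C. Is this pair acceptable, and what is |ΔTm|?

|ΔTm| = 6°C; the pair is acceptable.

Forward: A=5 T=5 G=8 C=5 → Tm = 2·10 + 4·13 = 72°C.
Reverse: A=6 T=5 G=5 C=6 → Tm = 2·11 + 4·11 = 66°C.
|ΔTm| = |72 − 66| = 6°C, ≤ 6°C.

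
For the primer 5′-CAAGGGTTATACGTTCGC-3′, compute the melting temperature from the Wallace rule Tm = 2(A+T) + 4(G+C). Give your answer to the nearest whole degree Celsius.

Base counts: A=4, T=5, G=5, C=4 (length 18).
Tm = 2·(4+5) + 4·(5+4) = 2·9 + 4·9 = 18 + 36 = 54°C.

54°C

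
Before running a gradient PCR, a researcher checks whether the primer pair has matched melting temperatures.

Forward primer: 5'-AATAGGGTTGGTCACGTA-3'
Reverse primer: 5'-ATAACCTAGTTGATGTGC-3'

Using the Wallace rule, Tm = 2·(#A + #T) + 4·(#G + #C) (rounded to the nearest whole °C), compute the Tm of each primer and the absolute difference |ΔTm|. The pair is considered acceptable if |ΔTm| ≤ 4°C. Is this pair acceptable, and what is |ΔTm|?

|ΔTm| = 2°C; the pair is acceptable.

Forward: A=5 T=5 G=6 C=2 → Tm = 2·10 + 4·8 = 52°C.
Reverse: A=5 T=6 G=4 C=3 → Tm = 2·11 + 4·7 = 50°C.
|ΔTm| = |52 − 50| = 2°C, ≤ 4°C.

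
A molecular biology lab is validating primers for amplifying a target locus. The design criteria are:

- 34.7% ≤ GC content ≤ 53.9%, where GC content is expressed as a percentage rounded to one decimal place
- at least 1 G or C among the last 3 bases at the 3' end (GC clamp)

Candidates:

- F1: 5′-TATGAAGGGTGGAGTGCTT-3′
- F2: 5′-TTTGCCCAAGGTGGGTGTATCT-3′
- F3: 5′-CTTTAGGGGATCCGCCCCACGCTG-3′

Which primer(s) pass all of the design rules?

F1 (19 nt, A=4 T=6 G=8 C=1): GC 9/19 = 47.4% ✓; 3' end CTT has 1 G/C ✓ — passes.
F2 (22 nt, A=3 T=8 G=7 C=4): GC 11/22 = 50.0% ✓; 3' end TCT has 1 G/C ✓ — passes.
F3 (24 nt, A=3 T=5 G=7 C=9): GC 16/24 = 66.7%, outside 34.7–53.9% ✗; 3' end CTG has 2 G/C ✓ — fails.

F1 and F2.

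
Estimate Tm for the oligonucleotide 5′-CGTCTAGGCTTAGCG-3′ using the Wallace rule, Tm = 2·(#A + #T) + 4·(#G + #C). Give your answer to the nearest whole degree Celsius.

Base counts: A=2, T=4, G=5, C=4 (length 15).
Tm = 2·(2+4) + 4·(5+4) = 2·6 + 4·9 = 12 + 36 = 48°C.

48°C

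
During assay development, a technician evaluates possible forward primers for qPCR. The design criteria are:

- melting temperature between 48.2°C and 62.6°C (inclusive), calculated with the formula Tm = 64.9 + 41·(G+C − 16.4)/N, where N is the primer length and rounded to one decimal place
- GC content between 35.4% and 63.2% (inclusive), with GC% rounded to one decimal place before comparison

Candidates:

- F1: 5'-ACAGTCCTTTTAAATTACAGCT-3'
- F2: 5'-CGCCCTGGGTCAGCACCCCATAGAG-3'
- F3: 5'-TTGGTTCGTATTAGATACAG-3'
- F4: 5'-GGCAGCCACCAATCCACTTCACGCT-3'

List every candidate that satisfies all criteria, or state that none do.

F4 only.

F1 (22 nt, A=7 T=8 G=2 C=5): Tm = 64.9 + 41·(7 − 16.4)/22 = 47.4°C, outside 48.2–62.6°C ✗; GC 7/22 = 31.8%, outside 35.4–63.2% ✗ — fails.
F2 (25 nt, A=5 T=3 G=7 C=10): Tm = 64.9 + 41·(17 − 16.4)/25 = 65.9°C, outside 48.2–62.6°C ✗; GC 17/25 = 68.0%, outside 35.4–63.2% ✗ — fails.
F3 (20 nt, A=5 T=8 G=5 C=2): Tm = 64.9 + 41·(7 − 16.4)/20 = 45.6°C, outside 48.2–62.6°C ✗; GC 7/20 = 35.0%, outside 35.4–63.2% ✗ — fails.
F4 (25 nt, A=6 T=4 G=4 C=11): Tm = 64.9 + 41·(15 − 16.4)/25 = 62.6°C ✓; GC 15/25 = 60.0% ✓ — passes.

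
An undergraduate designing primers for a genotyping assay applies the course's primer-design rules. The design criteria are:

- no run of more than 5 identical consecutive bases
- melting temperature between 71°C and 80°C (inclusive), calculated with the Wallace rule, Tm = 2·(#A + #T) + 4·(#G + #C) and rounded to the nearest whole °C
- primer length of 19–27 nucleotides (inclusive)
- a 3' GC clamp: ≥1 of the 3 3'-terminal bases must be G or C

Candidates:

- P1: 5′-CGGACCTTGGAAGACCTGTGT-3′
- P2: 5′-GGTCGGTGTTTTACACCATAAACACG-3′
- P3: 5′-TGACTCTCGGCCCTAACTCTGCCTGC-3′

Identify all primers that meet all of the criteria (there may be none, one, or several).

P2 only.

P1 (21 nt, A=4 T=5 G=7 C=5): longest run = 2 ✓; Tm = 2·9 + 4·12 = 66°C, outside 71–80°C ✗; length 21 ✓; 3' end TGT has 1 G/C ✓ — fails.
P2 (26 nt, A=7 T=7 G=6 C=6): longest run = 4 ✓; Tm = 2·14 + 4·12 = 76°C ✓; length 26 ✓; 3' end ACG has 2 G/C ✓ — passes.
P3 (26 nt, A=3 T=7 G=5 C=11): longest run = 3 ✓; Tm = 2·10 + 4·16 = 84°C, outside 71–80°C ✗; length 26 ✓; 3' end TGC has 2 G/C ✓ — fails.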